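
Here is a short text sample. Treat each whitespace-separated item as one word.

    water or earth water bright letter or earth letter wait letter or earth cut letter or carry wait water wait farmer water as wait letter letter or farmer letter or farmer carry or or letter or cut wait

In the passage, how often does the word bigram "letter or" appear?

6

Scanning the 37 overlapping bigram windows for "letter or":
  position 6–7: letter or
  position 11–12: letter or
  position 15–16: letter or
  position 26–27: letter or
  position 29–30: letter or
  position 35–36: letter or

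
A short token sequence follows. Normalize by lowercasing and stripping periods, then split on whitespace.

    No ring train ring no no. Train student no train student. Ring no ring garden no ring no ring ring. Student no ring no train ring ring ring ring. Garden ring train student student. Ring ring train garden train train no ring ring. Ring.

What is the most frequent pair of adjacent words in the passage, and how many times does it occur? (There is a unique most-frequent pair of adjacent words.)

"ring ring", 7 times

Bigram frequencies (highest first):
  ring ring: 7
  no ring: 6
  ring no: 4
  ring train: 3
  no train: 3
  train student: 3
  … (13 more, each ≤ 2)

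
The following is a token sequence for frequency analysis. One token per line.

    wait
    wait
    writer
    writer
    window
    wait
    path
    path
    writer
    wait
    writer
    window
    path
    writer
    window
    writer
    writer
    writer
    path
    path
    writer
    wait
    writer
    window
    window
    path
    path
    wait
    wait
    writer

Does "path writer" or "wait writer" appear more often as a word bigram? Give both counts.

"wait writer" (4 vs 3)

"path writer": 3 occurrences
"wait writer": 4 occurrences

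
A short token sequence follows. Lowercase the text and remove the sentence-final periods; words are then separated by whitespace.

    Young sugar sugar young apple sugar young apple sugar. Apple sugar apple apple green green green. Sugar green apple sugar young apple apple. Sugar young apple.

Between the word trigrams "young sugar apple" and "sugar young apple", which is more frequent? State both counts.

"young sugar apple": 0 occurrences
"sugar young apple": 4 occurrences

"sugar young apple" (4 vs 0)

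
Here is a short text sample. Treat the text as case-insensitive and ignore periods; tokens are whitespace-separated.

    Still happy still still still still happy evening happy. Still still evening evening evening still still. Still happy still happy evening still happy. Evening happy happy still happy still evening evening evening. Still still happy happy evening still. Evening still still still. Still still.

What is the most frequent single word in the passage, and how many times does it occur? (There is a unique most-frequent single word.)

"still", 22 times

Unigram frequencies (highest first):
  still: 22
  happy: 11
  evening: 11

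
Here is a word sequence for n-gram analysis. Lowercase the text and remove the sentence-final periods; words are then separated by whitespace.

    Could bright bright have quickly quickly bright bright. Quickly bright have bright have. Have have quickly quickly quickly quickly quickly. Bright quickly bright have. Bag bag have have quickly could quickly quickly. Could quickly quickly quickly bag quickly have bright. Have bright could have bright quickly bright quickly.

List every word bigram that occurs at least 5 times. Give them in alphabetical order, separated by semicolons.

bright have; quickly bright; quickly quickly

Bigram counts meeting the condition (at least 5 times):
  bright have: 5
  quickly bright: 5
  quickly quickly: 8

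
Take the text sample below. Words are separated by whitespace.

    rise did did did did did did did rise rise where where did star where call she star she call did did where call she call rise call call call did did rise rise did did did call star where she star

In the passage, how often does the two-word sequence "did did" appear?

Scanning the 41 overlapping bigram windows for "did did":
  position 2–3: did did
  position 3–4: did did
  position 4–5: did did
  position 5–6: did did
  position 6–7: did did
  position 7–8: did did
  position 21–22: did did
  position 31–32: did did
  position 35–36: did did
  position 36–37: did did

10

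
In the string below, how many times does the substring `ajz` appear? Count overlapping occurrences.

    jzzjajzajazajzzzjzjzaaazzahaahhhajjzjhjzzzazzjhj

2

Sliding a length-3 window over the 48 characters (46 positions):
  position 5–7: ajz
  position 12–14: ajz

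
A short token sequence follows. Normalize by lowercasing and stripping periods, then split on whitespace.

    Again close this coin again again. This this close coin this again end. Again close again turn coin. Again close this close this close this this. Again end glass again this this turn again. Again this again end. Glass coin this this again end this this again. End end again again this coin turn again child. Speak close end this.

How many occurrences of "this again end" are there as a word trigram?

5

Scanning the 58 overlapping trigram windows for "this again end":
  position 11–13: this again end
  position 26–28: this again end
  position 36–38: this again end
  position 42–44: this again end
  position 46–48: this again end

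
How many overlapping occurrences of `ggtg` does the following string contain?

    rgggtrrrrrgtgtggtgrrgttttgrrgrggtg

2

Sliding a length-4 window over the 34 characters (31 positions):
  position 15–18: ggtg
  position 31–34: ggtg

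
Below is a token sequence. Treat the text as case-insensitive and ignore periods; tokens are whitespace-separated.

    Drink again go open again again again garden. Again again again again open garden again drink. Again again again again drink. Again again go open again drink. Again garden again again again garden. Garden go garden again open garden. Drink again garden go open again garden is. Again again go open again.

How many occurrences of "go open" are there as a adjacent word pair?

Scanning the 51 overlapping bigram windows for "go open":
  position 3–4: go open
  position 24–25: go open
  position 43–44: go open
  position 50–51: go open

4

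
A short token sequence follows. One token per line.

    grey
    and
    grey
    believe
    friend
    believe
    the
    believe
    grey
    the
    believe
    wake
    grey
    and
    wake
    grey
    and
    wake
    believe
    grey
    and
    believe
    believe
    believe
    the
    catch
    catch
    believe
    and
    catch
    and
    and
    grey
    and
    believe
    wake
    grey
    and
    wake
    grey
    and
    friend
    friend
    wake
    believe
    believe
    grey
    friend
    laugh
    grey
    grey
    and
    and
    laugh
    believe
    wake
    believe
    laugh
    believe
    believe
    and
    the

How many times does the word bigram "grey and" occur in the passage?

Scanning the 61 overlapping bigram windows for "grey and":
  position 1–2: grey and
  position 13–14: grey and
  position 16–17: grey and
  position 20–21: grey and
  position 33–34: grey and
  position 37–38: grey and
  position 40–41: grey and
  position 51–52: grey and

8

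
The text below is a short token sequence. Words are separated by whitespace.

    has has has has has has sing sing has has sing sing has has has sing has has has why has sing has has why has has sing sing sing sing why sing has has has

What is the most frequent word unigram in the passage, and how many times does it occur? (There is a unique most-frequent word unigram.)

Unigram frequencies (highest first):
  has: 22
  sing: 11
  why: 3

"has", 22 times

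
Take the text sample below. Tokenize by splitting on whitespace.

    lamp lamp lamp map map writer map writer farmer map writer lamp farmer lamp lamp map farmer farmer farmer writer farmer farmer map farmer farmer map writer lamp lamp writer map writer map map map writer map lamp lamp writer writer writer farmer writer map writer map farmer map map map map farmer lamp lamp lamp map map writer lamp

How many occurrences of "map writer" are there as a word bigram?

8

Scanning the 59 overlapping bigram windows for "map writer":
  position 5–6: map writer
  position 7–8: map writer
  position 10–11: map writer
  position 26–27: map writer
  position 31–32: map writer
  position 35–36: map writer
  position 45–46: map writer
  position 58–59: map writer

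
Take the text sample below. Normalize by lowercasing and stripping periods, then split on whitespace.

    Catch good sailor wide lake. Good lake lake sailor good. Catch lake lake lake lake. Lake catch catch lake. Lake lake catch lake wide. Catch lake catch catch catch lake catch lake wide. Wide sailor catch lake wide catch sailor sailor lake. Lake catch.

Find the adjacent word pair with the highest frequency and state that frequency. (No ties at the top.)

"lake lake", 8 times

Bigram frequencies (highest first):
  lake lake: 8
  catch lake: 7
  lake catch: 5
  catch catch: 3
  lake wide: 3
  wide catch: 2
  … (15 more, each ≤ 1)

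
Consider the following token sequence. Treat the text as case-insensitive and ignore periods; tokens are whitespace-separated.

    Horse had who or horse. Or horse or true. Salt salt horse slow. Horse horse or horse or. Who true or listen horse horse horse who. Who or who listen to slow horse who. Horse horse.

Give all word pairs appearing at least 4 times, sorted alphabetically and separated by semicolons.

horse horse; horse or

Bigram counts meeting the condition (at least 4 times):
  horse horse: 4
  horse or: 4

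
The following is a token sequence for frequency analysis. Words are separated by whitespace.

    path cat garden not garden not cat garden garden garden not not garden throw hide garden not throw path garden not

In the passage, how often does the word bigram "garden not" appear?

5

Scanning the 20 overlapping bigram windows for "garden not":
  position 3–4: garden not
  position 5–6: garden not
  position 10–11: garden not
  position 16–17: garden not
  position 20–21: garden not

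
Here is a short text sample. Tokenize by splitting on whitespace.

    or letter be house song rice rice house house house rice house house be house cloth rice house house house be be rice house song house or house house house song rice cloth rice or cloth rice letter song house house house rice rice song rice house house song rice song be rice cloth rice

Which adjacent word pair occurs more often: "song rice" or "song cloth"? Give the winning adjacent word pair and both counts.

"song rice": 4 occurrences
"song cloth": 0 occurrences

"song rice" (4 vs 0)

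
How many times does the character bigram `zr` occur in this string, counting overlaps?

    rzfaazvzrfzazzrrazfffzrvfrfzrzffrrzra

5

Sliding a length-2 window over the 37 characters (36 positions):
  position 8–9: zr
  position 14–15: zr
  position 22–23: zr
  position 28–29: zr
  position 35–36: zr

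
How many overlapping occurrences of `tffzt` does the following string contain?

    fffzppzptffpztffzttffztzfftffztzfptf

3

Sliding a length-5 window over the 36 characters (32 positions):
  position 14–18: tffzt
  position 19–23: tffzt
  position 27–31: tffzt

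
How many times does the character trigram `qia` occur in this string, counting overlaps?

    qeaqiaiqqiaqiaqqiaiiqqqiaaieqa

Sliding a length-3 window over the 30 characters (28 positions):
  position 4–6: qia
  position 9–11: qia
  position 12–14: qia
  position 16–18: qia
  position 23–25: qia

5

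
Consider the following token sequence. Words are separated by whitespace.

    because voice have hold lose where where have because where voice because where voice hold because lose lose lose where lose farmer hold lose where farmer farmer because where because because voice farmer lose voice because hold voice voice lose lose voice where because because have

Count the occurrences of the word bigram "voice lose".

1

Scanning the 45 overlapping bigram windows for "voice lose":
  position 39–40: voice lose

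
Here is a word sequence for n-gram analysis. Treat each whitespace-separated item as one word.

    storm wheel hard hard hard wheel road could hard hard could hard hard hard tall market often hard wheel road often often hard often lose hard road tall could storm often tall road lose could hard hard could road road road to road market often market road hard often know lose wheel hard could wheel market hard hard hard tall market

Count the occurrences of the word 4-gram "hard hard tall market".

2

Scanning the 58 overlapping 4-gram windows for "hard hard tall market":
  position 13–16: hard hard tall market
  position 58–61: hard hard tall market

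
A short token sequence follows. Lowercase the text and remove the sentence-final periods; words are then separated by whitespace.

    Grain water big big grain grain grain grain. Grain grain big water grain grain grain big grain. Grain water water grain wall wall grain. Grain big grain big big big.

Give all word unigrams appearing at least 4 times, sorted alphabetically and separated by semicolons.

big; grain; water

Unigram counts meeting the condition (at least 4 times):
  big: 8
  grain: 16
  water: 4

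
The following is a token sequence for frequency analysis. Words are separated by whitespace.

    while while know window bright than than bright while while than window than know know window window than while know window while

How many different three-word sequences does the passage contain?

19

22 tokens → 20 trigram windows in total.
Repeated trigrams (each contributes count−1 duplicates):
  while know window: 2
1 duplicate windows → 20 − 1 = 19 distinct.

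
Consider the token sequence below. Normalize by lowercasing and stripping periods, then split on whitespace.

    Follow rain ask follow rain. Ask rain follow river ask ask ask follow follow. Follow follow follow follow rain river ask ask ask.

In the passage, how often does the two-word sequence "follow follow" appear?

Scanning the 22 overlapping bigram windows for "follow follow":
  position 13–14: follow follow
  position 14–15: follow follow
  position 15–16: follow follow
  position 16–17: follow follow
  position 17–18: follow follow

5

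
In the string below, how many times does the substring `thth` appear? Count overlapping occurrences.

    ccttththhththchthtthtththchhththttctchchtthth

Sliding a length-4 window over the 45 characters (42 positions):
  position 5–8: thth
  position 10–13: thth
  position 22–25: thth
  position 29–32: thth
  position 42–45: thth

5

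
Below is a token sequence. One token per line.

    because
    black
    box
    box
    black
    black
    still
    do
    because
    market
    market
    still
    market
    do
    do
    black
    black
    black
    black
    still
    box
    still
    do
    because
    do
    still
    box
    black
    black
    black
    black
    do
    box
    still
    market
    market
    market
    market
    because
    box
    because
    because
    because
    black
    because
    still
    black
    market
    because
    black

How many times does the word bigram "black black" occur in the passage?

Scanning the 49 overlapping bigram windows for "black black":
  position 5–6: black black
  position 16–17: black black
  position 17–18: black black
  position 18–19: black black
  position 28–29: black black
  position 29–30: black black
  position 30–31: black black

7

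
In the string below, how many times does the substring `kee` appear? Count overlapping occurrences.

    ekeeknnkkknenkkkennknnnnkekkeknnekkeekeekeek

4

Sliding a length-3 window over the 44 characters (42 positions):
  position 2–4: kee
  position 35–37: kee
  position 38–40: kee
  position 41–43: kee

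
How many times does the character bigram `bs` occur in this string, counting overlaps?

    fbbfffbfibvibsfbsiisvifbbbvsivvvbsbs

Sliding a length-2 window over the 36 characters (35 positions):
  position 13–14: bs
  position 16–17: bs
  position 33–34: bs
  position 35–36: bs

4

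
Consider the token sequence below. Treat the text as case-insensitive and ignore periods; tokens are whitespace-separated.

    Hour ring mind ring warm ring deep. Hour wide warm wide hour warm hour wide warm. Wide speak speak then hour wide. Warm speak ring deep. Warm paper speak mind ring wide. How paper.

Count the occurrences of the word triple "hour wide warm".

3

Scanning the 32 overlapping trigram windows for "hour wide warm":
  position 8–10: hour wide warm
  position 14–16: hour wide warm
  position 21–23: hour wide warm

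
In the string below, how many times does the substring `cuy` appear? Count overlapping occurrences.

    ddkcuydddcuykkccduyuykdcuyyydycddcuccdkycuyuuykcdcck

4

Sliding a length-3 window over the 52 characters (50 positions):
  position 4–6: cuy
  position 10–12: cuy
  position 24–26: cuy
  position 41–43: cuy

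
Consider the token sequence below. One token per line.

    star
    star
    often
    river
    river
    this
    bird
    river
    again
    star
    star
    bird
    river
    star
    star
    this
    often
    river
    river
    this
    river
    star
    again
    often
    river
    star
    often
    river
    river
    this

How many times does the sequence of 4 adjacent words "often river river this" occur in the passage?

3

Scanning the 27 overlapping 4-gram windows for "often river river this":
  position 3–6: often river river this
  position 17–20: often river river this
  position 27–30: often river river this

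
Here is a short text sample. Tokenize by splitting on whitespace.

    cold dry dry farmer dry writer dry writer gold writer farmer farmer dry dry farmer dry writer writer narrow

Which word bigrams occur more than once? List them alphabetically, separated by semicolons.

Bigram counts meeting the condition (more than once):
  dry dry: 2
  dry farmer: 2
  dry writer: 3
  farmer dry: 3

dry dry; dry farmer; dry writer; farmer dry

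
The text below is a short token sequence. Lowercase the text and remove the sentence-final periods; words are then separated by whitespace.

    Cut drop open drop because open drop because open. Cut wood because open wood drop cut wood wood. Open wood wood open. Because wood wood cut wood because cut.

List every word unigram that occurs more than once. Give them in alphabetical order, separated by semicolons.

because; cut; drop; open; wood

Unigram counts meeting the condition (more than once):
  because: 5
  cut: 5
  drop: 4
  open: 6
  wood: 9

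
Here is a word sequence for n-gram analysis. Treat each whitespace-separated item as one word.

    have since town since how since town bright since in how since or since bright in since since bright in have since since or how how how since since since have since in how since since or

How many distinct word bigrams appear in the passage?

19

37 tokens → 36 bigram windows in total.
Repeated bigrams (each contributes count−1 duplicates):
  since since: 5
  how since: 4
  have since: 3
  since or: 3
  bright in: 2
  how how: 2
  in how: 2
  since bright: 2
  … (2 more repeated)
17 duplicate windows → 36 − 17 = 19 distinct.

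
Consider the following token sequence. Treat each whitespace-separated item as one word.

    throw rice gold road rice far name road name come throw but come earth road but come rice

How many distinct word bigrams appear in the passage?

16

18 tokens → 17 bigram windows in total.
Repeated bigrams (each contributes count−1 duplicates):
  but come: 2
1 duplicate windows → 17 − 1 = 16 distinct.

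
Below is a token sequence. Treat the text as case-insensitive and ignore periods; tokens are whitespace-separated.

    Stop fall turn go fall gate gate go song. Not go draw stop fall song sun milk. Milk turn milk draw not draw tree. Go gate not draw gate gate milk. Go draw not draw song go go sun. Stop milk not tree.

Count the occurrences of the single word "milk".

Scanning the 43 tokens for "milk":
  position 17: milk
  position 18: milk
  position 20: milk
  position 31: milk
  position 41: milk

5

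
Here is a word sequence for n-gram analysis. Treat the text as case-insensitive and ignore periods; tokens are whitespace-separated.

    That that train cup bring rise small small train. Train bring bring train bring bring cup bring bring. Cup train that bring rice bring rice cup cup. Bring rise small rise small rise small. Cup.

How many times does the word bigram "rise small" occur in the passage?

Scanning the 34 overlapping bigram windows for "rise small":
  position 6–7: rise small
  position 29–30: rise small
  position 31–32: rise small
  position 33–34: rise small

4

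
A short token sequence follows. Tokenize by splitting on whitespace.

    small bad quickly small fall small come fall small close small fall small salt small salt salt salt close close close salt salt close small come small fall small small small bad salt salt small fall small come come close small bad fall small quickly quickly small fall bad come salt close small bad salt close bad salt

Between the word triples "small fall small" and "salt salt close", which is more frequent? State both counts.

"small fall small" (4 vs 2)

"small fall small": 4 occurrences
"salt salt close": 2 occurrences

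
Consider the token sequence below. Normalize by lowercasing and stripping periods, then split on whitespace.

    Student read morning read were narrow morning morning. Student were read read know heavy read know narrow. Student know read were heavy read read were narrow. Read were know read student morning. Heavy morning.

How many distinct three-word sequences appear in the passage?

31

34 tokens → 32 trigram windows in total.
Repeated trigrams (each contributes count−1 duplicates):
  read were narrow: 2
1 duplicate windows → 32 − 1 = 31 distinct.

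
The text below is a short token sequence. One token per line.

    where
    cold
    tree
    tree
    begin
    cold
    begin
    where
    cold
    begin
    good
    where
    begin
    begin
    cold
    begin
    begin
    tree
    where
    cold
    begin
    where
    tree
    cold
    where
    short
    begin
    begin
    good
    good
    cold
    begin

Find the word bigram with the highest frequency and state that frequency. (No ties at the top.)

"cold begin", 5 times

Bigram frequencies (highest first):
  cold begin: 5
  where cold: 3
  begin begin: 3
  begin cold: 2
  begin where: 2
  begin good: 2
  … (14 more, each ≤ 1)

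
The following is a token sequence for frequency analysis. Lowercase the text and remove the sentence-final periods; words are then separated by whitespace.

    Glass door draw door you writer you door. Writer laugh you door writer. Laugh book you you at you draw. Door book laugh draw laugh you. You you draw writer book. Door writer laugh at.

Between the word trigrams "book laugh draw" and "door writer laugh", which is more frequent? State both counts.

"door writer laugh" (3 vs 1)

"book laugh draw": 1 occurrence
"door writer laugh": 3 occurrences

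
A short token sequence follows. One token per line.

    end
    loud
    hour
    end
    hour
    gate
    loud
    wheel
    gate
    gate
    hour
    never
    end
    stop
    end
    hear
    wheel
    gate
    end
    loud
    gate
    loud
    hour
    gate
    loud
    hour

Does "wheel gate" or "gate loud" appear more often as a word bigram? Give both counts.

"gate loud" (3 vs 2)

"wheel gate": 2 occurrences
"gate loud": 3 occurrences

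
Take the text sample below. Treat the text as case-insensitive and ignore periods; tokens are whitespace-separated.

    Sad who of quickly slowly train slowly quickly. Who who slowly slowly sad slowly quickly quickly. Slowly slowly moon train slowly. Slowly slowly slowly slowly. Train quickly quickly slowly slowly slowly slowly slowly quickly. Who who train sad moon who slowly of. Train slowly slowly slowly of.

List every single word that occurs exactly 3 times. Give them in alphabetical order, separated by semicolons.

of; sad

Unigram counts meeting the condition (exactly 3 times):
  of: 3
  sad: 3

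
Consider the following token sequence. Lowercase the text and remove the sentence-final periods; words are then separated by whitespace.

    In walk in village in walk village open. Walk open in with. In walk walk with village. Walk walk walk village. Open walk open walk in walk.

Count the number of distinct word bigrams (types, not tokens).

27 tokens → 26 bigram windows in total.
Repeated bigrams (each contributes count−1 duplicates):
  in walk: 4
  open walk: 3
  walk walk: 3
  village open: 2
  walk in: 2
  walk open: 2
  walk village: 2
11 duplicate windows → 26 − 11 = 15 distinct.

15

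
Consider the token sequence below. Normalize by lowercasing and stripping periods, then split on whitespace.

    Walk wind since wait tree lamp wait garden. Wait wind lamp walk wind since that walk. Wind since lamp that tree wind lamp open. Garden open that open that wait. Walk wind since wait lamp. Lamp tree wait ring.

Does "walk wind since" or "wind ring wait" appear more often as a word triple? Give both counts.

"walk wind since" (4 vs 0)

"walk wind since": 4 occurrences
"wind ring wait": 0 occurrences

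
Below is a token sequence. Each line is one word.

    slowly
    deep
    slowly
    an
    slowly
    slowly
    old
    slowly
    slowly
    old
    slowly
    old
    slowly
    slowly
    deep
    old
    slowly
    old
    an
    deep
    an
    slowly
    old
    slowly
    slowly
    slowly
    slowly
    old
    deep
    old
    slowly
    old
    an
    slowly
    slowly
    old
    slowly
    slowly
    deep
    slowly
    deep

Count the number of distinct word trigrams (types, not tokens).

41 tokens → 39 trigram windows in total.
Repeated trigrams (each contributes count−1 duplicates):
  slowly old slowly: 5
  old slowly slowly: 4
  slowly slowly old: 4
  old slowly old: 3
  an slowly slowly: 2
  deep old slowly: 2
  slowly deep slowly: 2
  slowly old an: 2
  … (2 more repeated)
18 duplicate windows → 39 − 18 = 21 distinct.

21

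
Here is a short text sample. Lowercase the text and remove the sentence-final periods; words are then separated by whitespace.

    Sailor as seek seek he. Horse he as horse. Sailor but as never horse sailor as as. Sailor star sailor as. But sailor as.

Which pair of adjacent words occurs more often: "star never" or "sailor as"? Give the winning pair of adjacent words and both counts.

"star never": 0 occurrences
"sailor as": 4 occurrences

"sailor as" (4 vs 0)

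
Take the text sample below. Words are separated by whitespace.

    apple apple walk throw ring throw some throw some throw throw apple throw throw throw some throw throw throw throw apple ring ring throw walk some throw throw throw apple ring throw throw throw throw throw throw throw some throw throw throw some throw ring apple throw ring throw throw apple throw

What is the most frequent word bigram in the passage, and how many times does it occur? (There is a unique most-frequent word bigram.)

"throw throw", 17 times

Bigram frequencies (highest first):
  throw throw: 17
  some throw: 6
  throw some: 5
  ring throw: 4
  throw apple: 4
  throw ring: 3
  … (9 more, each ≤ 3)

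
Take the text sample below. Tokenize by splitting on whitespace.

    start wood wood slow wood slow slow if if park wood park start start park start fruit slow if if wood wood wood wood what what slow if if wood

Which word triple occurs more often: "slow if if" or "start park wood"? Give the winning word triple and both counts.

"slow if if": 3 occurrences
"start park wood": 0 occurrences

"slow if if" (3 vs 0)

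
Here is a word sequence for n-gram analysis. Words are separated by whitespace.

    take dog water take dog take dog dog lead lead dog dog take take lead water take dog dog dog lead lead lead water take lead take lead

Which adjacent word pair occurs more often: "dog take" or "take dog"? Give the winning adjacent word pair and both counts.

"take dog" (4 vs 2)

"dog take": 2 occurrences
"take dog": 4 occurrences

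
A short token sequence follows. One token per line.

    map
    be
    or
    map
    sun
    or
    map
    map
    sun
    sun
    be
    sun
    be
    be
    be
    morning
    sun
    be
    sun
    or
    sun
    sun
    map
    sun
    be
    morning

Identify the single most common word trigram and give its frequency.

"sun be sun", 2 times

Trigram frequencies (highest first):
  sun be sun: 2
  map be or: 1
  be or map: 1
  or map sun: 1
  map sun or: 1
  sun or map: 1
  … (17 more, each ≤ 1)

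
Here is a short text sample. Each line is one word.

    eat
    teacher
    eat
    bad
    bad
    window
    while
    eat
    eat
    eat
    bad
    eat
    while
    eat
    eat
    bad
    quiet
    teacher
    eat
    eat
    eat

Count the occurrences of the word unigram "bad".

Scanning the 21 tokens for "bad":
  position 4: bad
  position 5: bad
  position 11: bad
  position 16: bad

4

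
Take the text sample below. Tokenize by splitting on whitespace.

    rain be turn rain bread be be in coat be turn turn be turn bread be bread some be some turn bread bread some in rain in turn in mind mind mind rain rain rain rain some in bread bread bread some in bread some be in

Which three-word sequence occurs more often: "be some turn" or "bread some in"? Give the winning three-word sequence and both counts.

"bread some in" (2 vs 1)

"be some turn": 1 occurrence
"bread some in": 2 occurrences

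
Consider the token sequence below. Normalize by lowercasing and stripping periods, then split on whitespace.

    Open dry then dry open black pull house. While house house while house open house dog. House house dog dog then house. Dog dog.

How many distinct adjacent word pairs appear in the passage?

17

24 tokens → 23 bigram windows in total.
Repeated bigrams (each contributes count−1 duplicates):
  house dog: 3
  dog dog: 2
  house house: 2
  house while: 2
  while house: 2
6 duplicate windows → 23 − 6 = 17 distinct.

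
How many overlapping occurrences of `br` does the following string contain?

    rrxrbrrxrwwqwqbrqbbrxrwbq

Sliding a length-2 window over the 25 characters (24 positions):
  position 5–6: br
  position 15–16: br
  position 19–20: br

3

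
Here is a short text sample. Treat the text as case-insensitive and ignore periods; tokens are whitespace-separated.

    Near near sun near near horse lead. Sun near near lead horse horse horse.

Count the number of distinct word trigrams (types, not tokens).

11

14 tokens → 12 trigram windows in total.
Repeated trigrams (each contributes count−1 duplicates):
  sun near near: 2
1 duplicate windows → 12 − 1 = 11 distinct.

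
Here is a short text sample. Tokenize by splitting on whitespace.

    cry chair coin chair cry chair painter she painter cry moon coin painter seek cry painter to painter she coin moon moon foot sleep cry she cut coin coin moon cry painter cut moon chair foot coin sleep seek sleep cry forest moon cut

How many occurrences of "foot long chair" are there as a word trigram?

Scanning the 42 overlapping trigram windows for "foot long chair":
  (none found)

0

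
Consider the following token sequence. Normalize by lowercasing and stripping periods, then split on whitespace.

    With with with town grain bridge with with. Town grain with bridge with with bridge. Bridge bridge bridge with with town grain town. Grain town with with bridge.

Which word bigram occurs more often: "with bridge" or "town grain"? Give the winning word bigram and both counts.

"town grain" (4 vs 3)

"with bridge": 3 occurrences
"town grain": 4 occurrences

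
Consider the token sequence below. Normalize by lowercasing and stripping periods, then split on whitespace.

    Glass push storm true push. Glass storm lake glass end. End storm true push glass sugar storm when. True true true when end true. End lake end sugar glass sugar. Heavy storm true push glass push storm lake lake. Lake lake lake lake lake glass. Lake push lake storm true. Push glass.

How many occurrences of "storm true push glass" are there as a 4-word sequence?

4

Scanning the 49 overlapping 4-gram windows for "storm true push glass":
  position 3–6: storm true push glass
  position 12–15: storm true push glass
  position 32–35: storm true push glass
  position 49–52: storm true push glass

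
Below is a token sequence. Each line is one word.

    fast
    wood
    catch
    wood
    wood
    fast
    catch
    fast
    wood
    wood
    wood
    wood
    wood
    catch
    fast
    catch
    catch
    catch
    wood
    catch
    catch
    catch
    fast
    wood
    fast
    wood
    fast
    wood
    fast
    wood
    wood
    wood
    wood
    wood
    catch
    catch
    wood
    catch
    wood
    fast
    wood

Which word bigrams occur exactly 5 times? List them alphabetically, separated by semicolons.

catch catch; wood catch; wood fast

Bigram counts meeting the condition (exactly 5 times):
  catch catch: 5
  wood catch: 5
  wood fast: 5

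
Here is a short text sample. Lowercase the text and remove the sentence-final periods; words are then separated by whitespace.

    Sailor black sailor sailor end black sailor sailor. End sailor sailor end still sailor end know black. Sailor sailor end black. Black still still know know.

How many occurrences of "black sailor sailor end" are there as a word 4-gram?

Scanning the 23 overlapping 4-gram windows for "black sailor sailor end":
  position 2–5: black sailor sailor end
  position 6–9: black sailor sailor end
  position 17–20: black sailor sailor end

3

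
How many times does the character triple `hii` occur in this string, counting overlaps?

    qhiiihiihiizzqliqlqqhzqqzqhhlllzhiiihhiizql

Sliding a length-3 window over the 43 characters (41 positions):
  position 2–4: hii
  position 6–8: hii
  position 9–11: hii
  position 33–35: hii
  position 38–40: hii

5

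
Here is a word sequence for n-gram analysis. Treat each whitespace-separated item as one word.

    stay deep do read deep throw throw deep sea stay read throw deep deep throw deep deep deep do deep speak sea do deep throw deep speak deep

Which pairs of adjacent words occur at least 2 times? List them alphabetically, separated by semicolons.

deep deep; deep do; deep speak; deep throw; do deep; throw deep

Bigram counts meeting the condition (at least 2 times):
  deep deep: 3
  deep do: 2
  deep speak: 2
  deep throw: 3
  do deep: 2
  throw deep: 4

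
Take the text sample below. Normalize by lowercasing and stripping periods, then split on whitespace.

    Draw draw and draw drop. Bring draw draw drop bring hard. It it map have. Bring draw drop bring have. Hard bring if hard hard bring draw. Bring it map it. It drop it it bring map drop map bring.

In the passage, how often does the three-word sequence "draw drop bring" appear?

3

Scanning the 38 overlapping trigram windows for "draw drop bring":
  position 4–6: draw drop bring
  position 8–10: draw drop bring
  position 17–19: draw drop bring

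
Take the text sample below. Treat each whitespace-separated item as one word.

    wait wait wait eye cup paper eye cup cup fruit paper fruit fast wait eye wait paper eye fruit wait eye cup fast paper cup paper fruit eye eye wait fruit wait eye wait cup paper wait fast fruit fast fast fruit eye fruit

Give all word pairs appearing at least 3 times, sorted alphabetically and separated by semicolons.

Bigram counts meeting the condition (at least 3 times):
  cup paper: 3
  eye cup: 3
  eye wait: 3
  wait eye: 4

cup paper; eye cup; eye wait; wait eye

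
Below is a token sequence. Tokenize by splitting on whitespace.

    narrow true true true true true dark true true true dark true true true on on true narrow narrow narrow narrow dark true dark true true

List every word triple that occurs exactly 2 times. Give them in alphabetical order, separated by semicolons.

Trigram counts meeting the condition (exactly 2 times):
  narrow narrow narrow: 2
  true true dark: 2

narrow narrow narrow; true true dark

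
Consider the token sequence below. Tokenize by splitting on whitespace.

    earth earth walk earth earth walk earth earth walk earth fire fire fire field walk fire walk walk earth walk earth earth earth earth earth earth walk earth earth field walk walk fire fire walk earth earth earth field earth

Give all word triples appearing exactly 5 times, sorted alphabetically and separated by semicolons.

earth earth earth; earth walk earth; walk earth earth

Trigram counts meeting the condition (exactly 5 times):
  earth earth earth: 5
  earth walk earth: 5
  walk earth earth: 5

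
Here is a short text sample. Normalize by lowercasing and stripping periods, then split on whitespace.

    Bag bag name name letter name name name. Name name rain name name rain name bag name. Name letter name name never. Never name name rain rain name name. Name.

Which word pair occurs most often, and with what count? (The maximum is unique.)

Bigram frequencies (highest first):
  name name: 11
  name rain: 3
  rain name: 3
  bag name: 2
  name letter: 2
  letter name: 2
  … (6 more, each ≤ 1)

"name name", 11 times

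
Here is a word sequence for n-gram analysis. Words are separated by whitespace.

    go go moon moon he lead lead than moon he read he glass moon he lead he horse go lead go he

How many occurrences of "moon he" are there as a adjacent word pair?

Scanning the 21 overlapping bigram windows for "moon he":
  position 4–5: moon he
  position 9–10: moon he
  position 14–15: moon he

3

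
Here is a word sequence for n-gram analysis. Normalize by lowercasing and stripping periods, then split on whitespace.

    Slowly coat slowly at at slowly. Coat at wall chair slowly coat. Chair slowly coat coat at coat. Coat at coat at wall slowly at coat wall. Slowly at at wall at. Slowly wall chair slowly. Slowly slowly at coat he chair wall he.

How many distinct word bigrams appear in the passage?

21

44 tokens → 43 bigram windows in total.
Repeated bigrams (each contributes count−1 duplicates):
  at coat: 4
  coat at: 4
  slowly at: 4
  slowly coat: 4
  at wall: 3
  chair slowly: 3
  at at: 2
  at slowly: 2
  … (4 more repeated)
22 duplicate windows → 43 − 22 = 21 distinct.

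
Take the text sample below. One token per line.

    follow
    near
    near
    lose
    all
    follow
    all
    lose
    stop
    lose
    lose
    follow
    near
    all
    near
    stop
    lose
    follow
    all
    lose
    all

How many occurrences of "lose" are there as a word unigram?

6

Scanning the 21 tokens for "lose":
  position 4: lose
  position 8: lose
  position 10: lose
  position 11: lose
  position 17: lose
  position 20: lose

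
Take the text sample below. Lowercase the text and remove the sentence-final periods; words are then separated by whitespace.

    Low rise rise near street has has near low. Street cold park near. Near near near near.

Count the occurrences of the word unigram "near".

Scanning the 17 tokens for "near":
  position 4: near
  position 8: near
  position 13: near
  position 14: near
  position 15: near
  position 16: near
  position 17: near

7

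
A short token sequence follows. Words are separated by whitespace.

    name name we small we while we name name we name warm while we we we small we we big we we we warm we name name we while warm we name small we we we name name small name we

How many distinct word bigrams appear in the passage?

17

41 tokens → 40 bigram windows in total.
Repeated bigrams (each contributes count−1 duplicates):
  we we: 7
  we name: 5
  name name: 4
  name we: 4
  small we: 3
  name small: 2
  warm we: 2
  we small: 2
  … (2 more repeated)
23 duplicate windows → 40 − 23 = 17 distinct.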